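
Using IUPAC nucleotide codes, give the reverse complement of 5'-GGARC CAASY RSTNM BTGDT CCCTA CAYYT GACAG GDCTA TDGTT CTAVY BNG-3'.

5'-CNVRBTAGAACHATAGHCCTGTCARRTGTAGGGAHCAVKNASYRSTTGGYTCC-3'

Standard pairs A↔T, G↔C; ambiguity codes pair R↔Y, M↔K, S↔S, B↔V, D↔H, N↔N. Complement (CCTYGGTTSRYSANKVACHAGGGATGTRRACTGTCCHGATAHCAAGATBRVNC), then reverse for 5'→3'.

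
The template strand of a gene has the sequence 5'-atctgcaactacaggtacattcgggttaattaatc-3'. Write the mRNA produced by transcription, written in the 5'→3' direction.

The mRNA has the sequence of the coding strand (reverse complement of the template) with T→U. Reverse complement of ATCTGCAACTACAGGTACATTCGGGTTAATTAATC is GATTAATTAACCCGAATGTACCTGTAGTTGCAGAT; then T→U.

5′-GAUUAAUUAACCCGAAUGUACCUGUAGUUGCAGAU-3′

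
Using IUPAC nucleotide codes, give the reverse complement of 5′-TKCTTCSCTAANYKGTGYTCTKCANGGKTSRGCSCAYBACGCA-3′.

5′-TGCGTVRTGSGCYSAMCCNTGMAGARCACMRNTTAGSGAAGMA-3′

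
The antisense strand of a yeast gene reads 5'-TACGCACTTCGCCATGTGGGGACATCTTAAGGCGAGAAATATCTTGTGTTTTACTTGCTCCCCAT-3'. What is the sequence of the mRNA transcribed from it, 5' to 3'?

5'-AUGGGGAGCAAGUAAAACACAAGAUAUUUCUCGCCUUAAGAUGUCCCCACAUGGCGAAGUGCGUA-3'

The mRNA has the sequence of the coding strand (reverse complement of the template) with T→U. Reverse complement of TACGCACTTCGCCATGTGGGGACATCTTAAGGCGAGAAATATCTTGTGTTTTACTTGCTCCCCAT is ATGGGGAGCAAGTAAAACACAAGATATTTCTCGCCTTAAGATGTCCCCACATGGCGAAGTGCGTA; then T→U.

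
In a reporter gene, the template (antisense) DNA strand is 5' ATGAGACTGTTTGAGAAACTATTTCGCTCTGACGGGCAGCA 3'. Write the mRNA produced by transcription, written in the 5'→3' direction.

The mRNA has the sequence of the coding strand (reverse complement of the template) with T→U. Reverse complement of ATGAGACTGTTTGAGAAACTATTTCGCTCTGACGGGCAGCA is TGCTGCCCGTCAGAGCGAAATAGTTTCTCAAACAGTCTCAT; then T→U.

5′-UGCUGCCCGUCAGAGCGAAAUAGUUUCUCAAACAGUCUCAU-3′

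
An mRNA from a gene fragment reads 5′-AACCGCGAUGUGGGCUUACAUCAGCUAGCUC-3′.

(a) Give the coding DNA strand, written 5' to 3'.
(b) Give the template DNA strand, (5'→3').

(a) 5'-AACCGCGATGTGGGCTTACATCAGCTAGCTC-3'
(b) 5′-GAGCTAGCTGATGTAAGCCCACATCGCGGTT-3′

(a) The coding strand matches the mRNA with U→T.
(b) The template strand is the reverse complement of the coding strand.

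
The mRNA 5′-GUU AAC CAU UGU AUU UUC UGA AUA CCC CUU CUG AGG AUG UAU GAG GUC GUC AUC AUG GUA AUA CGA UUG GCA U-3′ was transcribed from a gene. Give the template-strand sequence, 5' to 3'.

5'-ATGCCAATCGTATTACCATGATGACGACCTCATACATCCTCAGAAGGGGTATTCAGAAAATACAATGGTTAAC-3'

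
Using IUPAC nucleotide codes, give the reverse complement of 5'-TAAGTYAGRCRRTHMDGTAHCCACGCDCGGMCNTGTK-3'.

5′-MACANGKCCGHGCGTGGDTACHKDAYYGYCTRACTTA-3′

Standard pairs A↔T, G↔C; ambiguity codes pair R↔Y, M↔K, D↔H, N↔N. Complement (ATTCARTCYGYYADKHCATDGGTGCGHGCCKGNACAM), then reverse for 5'→3'.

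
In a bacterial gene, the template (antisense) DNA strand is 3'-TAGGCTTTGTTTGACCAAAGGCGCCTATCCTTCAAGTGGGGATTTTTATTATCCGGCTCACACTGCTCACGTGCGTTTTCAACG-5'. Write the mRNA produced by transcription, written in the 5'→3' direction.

Reading the template 3'→5' as shown, RNA polymerase pairs each base (A→U, T→A, G↔C) to build mRNA 5'→3' directly.

5′-AUCCGAAACAAACUGGUUUCCGCGGAUAGGAAGUUCACCCCUAAAAAUAAUAGGCCGAGUGUGACGAGUGCACGCAAAAGUUGC-3′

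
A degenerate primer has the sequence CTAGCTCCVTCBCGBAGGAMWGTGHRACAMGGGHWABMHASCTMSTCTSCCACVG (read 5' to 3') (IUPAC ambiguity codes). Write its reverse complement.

Standard pairs A↔T, G↔C; ambiguity codes pair R↔Y, M↔K, W↔W, S↔S, B↔V, H↔D. Complement (GATCGAGGBAGVGCVTCCTKWCACDYTGTKCCCDWTVKDTSGAKSAGASGGTGBC), then reverse for 5'→3'.

5'-CBGTGGSAGASKAGSTDKVTWDCCCKTGTYDCACWKTCCTVCGVGABGGAGCTAG-3'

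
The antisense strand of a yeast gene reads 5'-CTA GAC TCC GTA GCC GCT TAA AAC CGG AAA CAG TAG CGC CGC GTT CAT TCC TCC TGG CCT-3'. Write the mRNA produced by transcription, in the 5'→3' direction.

RNA polymerase reads the template 3'→5' and synthesizes mRNA 5'→3' by base-pairing (A→U, T→A, G↔C). The complement of the template is GATCTGAGGCATCGGCGAATTTTGGCCTTTGTCATCGCGGCGCAAGTAAGGAGGACCGGA; antiparallel, so 5'→3' the coding strand is AGGCCAGGAGGAATGAACGCGGCGCTACTGTTTCCGGTTTTAAGCGGCTACGGAGTCTAG. Replace T with U for the mRNA.

5′-AGGCCAGGAGGAAUGAACGCGGCGCUACUGUUUCCGGUUUUAAGCGGCUACGGAGUCUAG-3′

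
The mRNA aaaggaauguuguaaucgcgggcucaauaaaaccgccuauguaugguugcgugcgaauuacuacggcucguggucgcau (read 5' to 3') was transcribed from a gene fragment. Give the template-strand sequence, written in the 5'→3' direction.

5'-ATGCGACCACGAGCCGTAGTAATTCGCACGCAACCATACATAGGCGGTTTTATTGAGCCCGCGATTACAACATTCCTTT-3'

Replace U with T to get the coding DNA strand: AAAGGAATGTTGTAATCGCGGGCTCAATAAAACCGCCTATGTATGGTTGCGTGCGAATTACTACGGCTCGTGGTCGCAT. The template strand is its reverse complement (complement TTTCCTTACAACATTAGCGCCCGAGTTATTTTGGCGGATACATACCAACGCACGCTTAATGATGCCGAGCACCAGCGTA, then reverse).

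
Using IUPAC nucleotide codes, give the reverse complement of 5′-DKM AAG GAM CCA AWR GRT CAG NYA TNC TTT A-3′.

Standard pairs A↔T, G↔C; ambiguity codes pair R↔Y, M↔K, W↔W, D↔H, N↔N. Complement (HMKTTCCTKGGTTWYCYAGTCNRTANGAAAT), then reverse for 5'→3'.

5′-TAAAGNATRNCTGAYCYWTTGGKTCCTTKMH-3′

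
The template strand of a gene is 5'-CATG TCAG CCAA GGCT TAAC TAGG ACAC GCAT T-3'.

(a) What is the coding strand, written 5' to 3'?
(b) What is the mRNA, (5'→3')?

(a) The coding strand is the reverse complement of the template: complement GTACAGTCGGTTCCGAATTGATCCTGTGCGTAA, then reverse.
(b) mRNA has the coding-strand sequence with T→U.

(a) 5′-AATGCGTGTCCTAGTTAAGCCTTGGCTGACATG-3′
(b) 5'-AAUGCGUGUCCUAGUUAAGCCUUGGCUGACAUG-3'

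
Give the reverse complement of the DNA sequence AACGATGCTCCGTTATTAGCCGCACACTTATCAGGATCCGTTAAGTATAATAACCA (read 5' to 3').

5′-TGGTTATTATACTTAACGGATCCTGATAAGTGTGCGGCTAATAACGGAGCATCGTT-3′

Complement each base (A↔T, G↔C): TTGCTACGAGGCAATAATCGGCGTGTGAATAGTCCTAGGCAATTCATATTATTGGT. Then reverse.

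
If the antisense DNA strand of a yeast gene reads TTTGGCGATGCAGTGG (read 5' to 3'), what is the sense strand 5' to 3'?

The coding strand is complementary and antiparallel to the template: take the complement (A↔T, G↔C) and reverse.

5'-CCACTGCATCGCCAAA-3'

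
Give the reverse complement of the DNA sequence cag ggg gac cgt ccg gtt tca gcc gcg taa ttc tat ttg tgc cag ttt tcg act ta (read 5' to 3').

Complement each base (A↔T, G↔C): GTCCCCCTGGCAGGCCAAAGTCGGCGCATTAAGATAAACACGGTCAAAAGCTGAAT. Then reverse.

5′-TAAGTCGAAAACTGGCACAAATAGAATTACGCGGCTGAAACCGGACGGTCCCCCTG-3′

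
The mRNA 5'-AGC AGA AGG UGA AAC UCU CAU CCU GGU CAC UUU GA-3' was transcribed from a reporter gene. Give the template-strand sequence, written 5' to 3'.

Replace U with T to get the coding DNA strand: AGCAGAAGGTGAAACTCTCATCCTGGTCACTTTGA. The template strand is its reverse complement (complement TCGTCTTCCACTTTGAGAGTAGGACCAGTGAAACT, then reverse).

5'-TCAAAGTGACCAGGATGAGAGTTTCACCTTCTGCT-3'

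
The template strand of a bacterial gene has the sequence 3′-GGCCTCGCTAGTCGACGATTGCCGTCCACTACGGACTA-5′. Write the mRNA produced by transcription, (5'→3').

5′-CCGGAGCGAUCAGCUGCUAACGGCAGGUGAUGCCUGAU-3′

Reading the template 3'→5' as shown, RNA polymerase pairs each base (A→U, T→A, G↔C) to build mRNA 5'→3' directly.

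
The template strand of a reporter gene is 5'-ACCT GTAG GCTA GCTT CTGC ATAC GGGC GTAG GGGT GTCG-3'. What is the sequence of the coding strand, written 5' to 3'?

The coding strand is complementary and antiparallel to the template: take the complement (A↔T, G↔C) and reverse.

5'-CGACACCCCTACGCCCGTATGCAGAAGCTAGCCTACAGGT-3'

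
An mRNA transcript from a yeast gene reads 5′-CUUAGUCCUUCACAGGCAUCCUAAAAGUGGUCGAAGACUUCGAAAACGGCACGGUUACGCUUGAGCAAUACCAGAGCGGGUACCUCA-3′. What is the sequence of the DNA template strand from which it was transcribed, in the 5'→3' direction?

5′-TGAGGTACCCGCTCTGGTATTGCTCAAGCGTAACCGTGCCGTTTTCGAAGTCTTCGACCACTTTTAGGATGCCTGTGAAGGACTAAG-3′

Replace U with T to get the coding DNA strand: CTTAGTCCTTCACAGGCATCCTAAAAGTGGTCGAAGACTTCGAAAACGGCACGGTTACGCTTGAGCAATACCAGAGCGGGTACCTCA. The template strand is its reverse complement (complement GAATCAGGAAGTGTCCGTAGGATTTTCACCAGCTTCTGAAGCTTTTGCCGTGCCAATGCGAACTCGTTATGGTCTCGCCCATGGAGT, then reverse).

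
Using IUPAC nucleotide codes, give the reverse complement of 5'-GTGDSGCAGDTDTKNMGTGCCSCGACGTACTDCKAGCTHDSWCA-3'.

Standard pairs A↔T, G↔C; ambiguity codes pair M↔K, W↔W, S↔S, D↔H, N↔N. Complement (CACHSCGTCHAHAMNKCACGGSGCTGCATGAHGMTCGADHSWGT), then reverse for 5'→3'.

5′-TGWSHDAGCTMGHAGTACGTCGSGGCACKNMAHAHCTGCSHCAC-3′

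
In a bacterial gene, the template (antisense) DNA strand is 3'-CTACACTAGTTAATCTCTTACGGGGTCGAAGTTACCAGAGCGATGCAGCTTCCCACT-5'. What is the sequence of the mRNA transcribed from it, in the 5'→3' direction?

5'-GAUGUGAUCAAUUAGAGAAUGCCCCAGCUUCAAUGGUCUCGCUACGUCGAAGGGUGA-3'

Reading the template 3'→5' as shown, RNA polymerase pairs each base (A→U, T→A, G↔C) to build mRNA 5'→3' directly.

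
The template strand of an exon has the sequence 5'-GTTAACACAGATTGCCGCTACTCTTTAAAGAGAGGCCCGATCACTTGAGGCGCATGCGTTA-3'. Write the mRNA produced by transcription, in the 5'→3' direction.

The mRNA has the sequence of the coding strand (reverse complement of the template) with T→U. Reverse complement of GTTAACACAGATTGCCGCTACTCTTTAAAGAGAGGCCCGATCACTTGAGGCGCATGCGTTA is TAACGCATGCGCCTCAAGTGATCGGGCCTCTCTTTAAAGAGTAGCGGCAATCTGTGTTAAC; then T→U.

5'-UAACGCAUGCGCCUCAAGUGAUCGGGCCUCUCUUUAAAGAGUAGCGGCAAUCUGUGUUAAC-3'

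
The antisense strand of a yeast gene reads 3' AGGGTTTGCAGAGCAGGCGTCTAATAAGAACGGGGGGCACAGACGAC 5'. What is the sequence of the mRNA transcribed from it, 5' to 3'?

5'-UCCCAAACGUCUCGUCCGCAGAUUAUUCUUGCCCCCCGUGUCUGCUG-3'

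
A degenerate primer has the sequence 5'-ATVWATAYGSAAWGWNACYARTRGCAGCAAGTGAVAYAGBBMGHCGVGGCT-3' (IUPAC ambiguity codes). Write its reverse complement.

Standard pairs A↔T, G↔C; ambiguity codes pair R↔Y, M↔K, W↔W, S↔S, B↔V, H↔D, N↔N. Complement (TABWTATRCSTTWCWNTGRTYAYCGTCGTTCACTBTRTCVVKCDGCBCCGA), then reverse for 5'→3'.

5'-AGCCBCGDCKVVCTRTBTCACTTGCTGCYAYTRGTNWCWTTSCRTATWBAT-3'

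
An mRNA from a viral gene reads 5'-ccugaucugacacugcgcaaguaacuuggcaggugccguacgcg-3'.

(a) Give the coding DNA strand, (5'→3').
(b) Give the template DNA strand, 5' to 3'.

(a) The coding strand matches the mRNA with U→T.
(b) The template strand is the reverse complement of the coding strand.

(a) 5'-CCTGATCTGACACTGCGCAAGTAACTTGGCAGGTGCCGTACGCG-3'
(b) 5′-CGCGTACGGCACCTGCCAAGTTACTTGCGCAGTGTCAGATCAGG-3′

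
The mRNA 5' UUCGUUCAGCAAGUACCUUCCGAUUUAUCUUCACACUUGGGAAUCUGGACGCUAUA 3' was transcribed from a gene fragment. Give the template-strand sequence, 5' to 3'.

5'-TATAGCGTCCAGATTCCCAAGTGTGAAGATAAATCGGAAGGTACTTGCTGAACGAA-3'

Replace U with T to get the coding DNA strand: TTCGTTCAGCAAGTACCTTCCGATTTATCTTCACACTTGGGAATCTGGACGCTATA. The template strand is its reverse complement (complement AAGCAAGTCGTTCATGGAAGGCTAAATAGAAGTGTGAACCCTTAGACCTGCGATAT, then reverse).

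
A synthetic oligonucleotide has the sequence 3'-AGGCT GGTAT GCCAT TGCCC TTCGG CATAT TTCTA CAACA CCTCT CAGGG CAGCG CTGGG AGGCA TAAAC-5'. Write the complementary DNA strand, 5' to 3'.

The strand is given 3'→5', so its complement runs 5'→3' in the same left-to-right order: pair each base A↔T, G↔C.

5'-TCCGACCATACGGTAACGGGAAGCCGTATAAAGATGTTGTGGAGAGTCCCGTCGCGACCCTCCGTATTTG-3'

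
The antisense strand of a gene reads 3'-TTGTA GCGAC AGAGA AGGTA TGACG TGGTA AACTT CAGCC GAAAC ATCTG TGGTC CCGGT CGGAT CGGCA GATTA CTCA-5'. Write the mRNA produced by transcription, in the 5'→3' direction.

Reading the template 3'→5' as shown, RNA polymerase pairs each base (A→U, T→A, G↔C) to build mRNA 5'→3' directly.

5′-AACAUCGCUGUCUCUUCCAUACUGCACCAUUUGAAGUCGGCUUUGUAGACACCAGGGCCAGCCUAGCCGUCUAAUGAGU-3′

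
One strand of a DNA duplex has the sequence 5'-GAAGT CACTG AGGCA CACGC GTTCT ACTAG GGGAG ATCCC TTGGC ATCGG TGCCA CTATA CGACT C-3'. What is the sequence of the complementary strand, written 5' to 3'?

The complement of GAAGTCACTGAGGCACACGCGTTCTACTAGGGGAGATCCCTTGGCATCGGTGCCACTATACGACTC is CTTCAGTGACTCCGTGTGCGCAAGATGATCCCCTCTAGGGAACCGTAGCCACGGTGATATGCTGAG (A↔T, G↔C). DNA strands are antiparallel, so the complementary strand runs 3'→5'; reversing gives the 5'→3' form.

5′-GAGTCGTATAGTGGCACCGATGCCAAGGGATCTCCCCTAGTAGAACGCGTGTGCCTCAGTGACTTC-3′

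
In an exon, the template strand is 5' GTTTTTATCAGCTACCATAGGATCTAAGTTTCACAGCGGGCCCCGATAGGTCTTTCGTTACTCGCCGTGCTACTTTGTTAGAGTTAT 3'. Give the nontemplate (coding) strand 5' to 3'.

The coding strand is complementary and antiparallel to the template: take the complement (A↔T, G↔C) and reverse.

5'-ATAACTCTAACAAAGTAGCACGGCGAGTAACGAAAGACCTATCGGGGCCCGCTGTGAAACTTAGATCCTATGGTAGCTGATAAAAAC-3'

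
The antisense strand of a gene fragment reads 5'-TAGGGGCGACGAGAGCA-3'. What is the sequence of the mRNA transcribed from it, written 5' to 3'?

5'-UGCUCUCGUCGCCCCUA-3'

The mRNA has the sequence of the coding strand (reverse complement of the template) with T→U. Reverse complement of TAGGGGCGACGAGAGCA is TGCTCTCGTCGCCCCTA; then T→U.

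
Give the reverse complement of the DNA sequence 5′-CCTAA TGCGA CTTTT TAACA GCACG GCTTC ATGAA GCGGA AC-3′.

Reading the sequence 3'→5' and pairing each base (A↔T, G↔C) gives the reverse complement directly.

5'-GTTCCGCTTCATGAAGCCGTGCTGTTAAAAAGTCGCATTAGG-3'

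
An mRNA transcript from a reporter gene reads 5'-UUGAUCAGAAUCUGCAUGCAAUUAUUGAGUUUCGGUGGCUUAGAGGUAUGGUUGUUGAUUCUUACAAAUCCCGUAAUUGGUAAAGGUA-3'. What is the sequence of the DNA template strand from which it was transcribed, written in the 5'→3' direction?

Replace U with T to get the coding DNA strand: TTGATCAGAATCTGCATGCAATTATTGAGTTTCGGTGGCTTAGAGGTATGGTTGTTGATTCTTACAAATCCCGTAATTGGTAAAGGTA. The template strand is its reverse complement (complement AACTAGTCTTAGACGTACGTTAATAACTCAAAGCCACCGAATCTCCATACCAACAACTAAGAATGTTTAGGGCATTAACCATTTCCAT, then reverse).

5'-TACCTTTACCAATTACGGGATTTGTAAGAATCAACAACCATACCTCTAAGCCACCGAAACTCAATAATTGCATGCAGATTCTGATCAA-3'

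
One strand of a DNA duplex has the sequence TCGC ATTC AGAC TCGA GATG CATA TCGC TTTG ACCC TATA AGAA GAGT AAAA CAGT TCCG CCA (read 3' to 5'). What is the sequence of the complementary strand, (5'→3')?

The strand is given 3'→5', so its complement runs 5'→3' in the same left-to-right order: pair each base A↔T, G↔C.

5'-AGCGTAAGTCTGAGCTCTACGTATAGCGAAACTGGGATATTCTTCTCATTTTGTCAAGGCGGT-3'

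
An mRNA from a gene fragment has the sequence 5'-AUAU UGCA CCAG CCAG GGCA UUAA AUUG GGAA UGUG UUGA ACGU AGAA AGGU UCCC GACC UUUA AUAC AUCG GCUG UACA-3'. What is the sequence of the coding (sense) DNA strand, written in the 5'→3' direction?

The coding DNA strand has the same 5'→3' sequence as the mRNA with U replaced by T.

5'-ATATTGCACCAGCCAGGGCATTAAATTGGGAATGTGTTGAACGTAGAAAGGTTCCCGACCTTTAATACATCGGCTGTACA-3'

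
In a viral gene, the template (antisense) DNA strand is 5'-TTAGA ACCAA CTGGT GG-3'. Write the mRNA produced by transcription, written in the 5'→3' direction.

5'-CCACCAGUUGGUUCUAA-3'

RNA polymerase reads the template 3'→5' and synthesizes mRNA 5'→3' by base-pairing (A→U, T→A, G↔C). The complement of the template is AATCTTGGTTGACCACC; antiparallel, so 5'→3' the coding strand is CCACCAGTTGGTTCTAA. Replace T with U for the mRNA.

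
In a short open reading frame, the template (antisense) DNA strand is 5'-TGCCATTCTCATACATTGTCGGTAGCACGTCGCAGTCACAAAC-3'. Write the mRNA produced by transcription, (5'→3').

5'-GUUUGUGACUGCGACGUGCUACCGACAAUGUAUGAGAAUGGCA-3'

The mRNA has the sequence of the coding strand (reverse complement of the template) with T→U. Reverse complement of TGCCATTCTCATACATTGTCGGTAGCACGTCGCAGTCACAAAC is GTTTGTGACTGCGACGTGCTACCGACAATGTATGAGAATGGCA; then T→U.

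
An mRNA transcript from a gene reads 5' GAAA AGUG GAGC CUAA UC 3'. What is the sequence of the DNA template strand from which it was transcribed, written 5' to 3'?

5'-GATTAGGCTCCACTTTTC-3'

Replace U with T to get the coding DNA strand: GAAAAGTGGAGCCTAATC. The template strand is its reverse complement (complement CTTTTCACCTCGGATTAG, then reverse).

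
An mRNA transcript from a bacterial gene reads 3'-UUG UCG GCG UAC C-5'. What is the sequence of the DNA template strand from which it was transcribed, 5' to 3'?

Written 5'→3' the mRNA is CCAUGCGGCUGUU, so the coding DNA strand is CCATGCGGCTGTT. The template is its reverse complement.

5'-AACAGCCGCATGG-3'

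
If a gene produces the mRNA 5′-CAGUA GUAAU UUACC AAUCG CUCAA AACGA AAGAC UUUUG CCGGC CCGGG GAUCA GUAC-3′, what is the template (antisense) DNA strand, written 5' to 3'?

Replace U with T to get the coding DNA strand: CAGTAGTAATTTACCAATCGCTCAAAACGAAAGACTTTTGCCGGCCCGGGGATCAGTAC. The template strand is its reverse complement (complement GTCATCATTAAATGGTTAGCGAGTTTTGCTTTCTGAAAACGGCCGGGCCCCTAGTCATG, then reverse).

5'-GTACTGATCCCCGGGCCGGCAAAAGTCTTTCGTTTTGAGCGATTGGTAAATTACTACTG-3'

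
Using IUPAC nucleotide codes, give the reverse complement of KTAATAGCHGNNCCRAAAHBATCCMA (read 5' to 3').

Standard pairs A↔T, G↔C; ambiguity codes pair R↔Y, M↔K, B↔V, H↔D, N↔N. Complement (MATTATCGDCNNGGYTTTDVTAGGKT), then reverse for 5'→3'.

5'-TKGGATVDTTTYGGNNCDGCTATTAM-3'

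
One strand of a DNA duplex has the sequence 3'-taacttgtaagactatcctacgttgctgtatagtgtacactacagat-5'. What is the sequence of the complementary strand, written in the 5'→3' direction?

5'-ATTGAACATTCTGATAGGATGCAACGACATATCACATGTGATGTCTA-3'

The strand is given 3'→5', so its complement runs 5'→3' in the same left-to-right order: pair each base A↔T, G↔C.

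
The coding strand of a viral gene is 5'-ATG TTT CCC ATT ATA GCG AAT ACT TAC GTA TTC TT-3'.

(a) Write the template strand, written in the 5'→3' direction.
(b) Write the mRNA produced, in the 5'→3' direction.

(a) 5'-AAGAATACGTAAGTATTCGCTATAATGGGAAACAT-3'
(b) 5'-AUGUUUCCCAUUAUAGCGAAUACUUACGUAUUCUU-3'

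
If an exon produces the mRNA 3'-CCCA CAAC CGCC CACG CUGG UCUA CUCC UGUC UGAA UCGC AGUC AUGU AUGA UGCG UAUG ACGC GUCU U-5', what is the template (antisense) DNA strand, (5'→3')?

5'-GGGTGTTGGCGGGTGCGACCAGATGAGGACAGACTTAGCGTCAGTACATACTACGCATACTGCGCAGAA-3'

Written 5'→3' the mRNA is UUCUGCGCAGUAUGCGUAGUAUGUACUGACGCUAAGUCUGUCCUCAUCUGGUCGCACCCGCCAACACCC, so the coding DNA strand is TTCTGCGCAGTATGCGTAGTATGTACTGACGCTAAGTCTGTCCTCATCTGGTCGCACCCGCCAACACCC. The template is its reverse complement.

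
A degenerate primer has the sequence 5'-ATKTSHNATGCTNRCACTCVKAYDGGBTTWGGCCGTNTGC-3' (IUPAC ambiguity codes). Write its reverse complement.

Standard pairs A↔T, G↔C; ambiguity codes pair R↔Y, K↔M, W↔W, S↔S, B↔V, D↔H, N↔N. Complement (TAMASDNTACGANYGTGAGBMTRHCCVAAWCCGGCANACG), then reverse for 5'→3'.

5'-GCANACGGCCWAAVCCHRTMBGAGTGYNAGCATNDSAMAT-3'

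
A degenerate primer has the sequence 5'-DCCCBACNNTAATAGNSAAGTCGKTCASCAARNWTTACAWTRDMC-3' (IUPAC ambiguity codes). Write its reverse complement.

5′-GKHYAWTGTAAWNYTTGSTGAMCGACTTSNCTATTANNGTVGGGH-3′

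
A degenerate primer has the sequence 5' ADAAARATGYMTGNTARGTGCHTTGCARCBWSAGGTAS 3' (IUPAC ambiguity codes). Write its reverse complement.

Standard pairs A↔T, G↔C; ambiguity codes pair R↔Y, M↔K, W↔W, S↔S, B↔V, D↔H, N↔N. Complement (THTTTYTACRKACNATYCACGDAACGTYGVWSTCCATS), then reverse for 5'→3'.

5′-STACCTSWVGYTGCAADGCACYTANCAKRCATYTTTHT-3′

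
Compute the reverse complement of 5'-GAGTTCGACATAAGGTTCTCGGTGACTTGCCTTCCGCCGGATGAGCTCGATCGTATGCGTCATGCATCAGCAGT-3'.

Reading the sequence 3'→5' and pairing each base (A↔T, G↔C) gives the reverse complement directly.

5'-ACTGCTGATGCATGACGCATACGATCGAGCTCATCCGGCGGAAGGCAAGTCACCGAGAACCTTATGTCGAACTC-3'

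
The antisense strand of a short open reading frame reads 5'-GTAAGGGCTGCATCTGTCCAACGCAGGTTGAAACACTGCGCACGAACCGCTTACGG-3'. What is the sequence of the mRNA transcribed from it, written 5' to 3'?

5′-CCGUAAGCGGUUCGUGCGCAGUGUUUCAACCUGCGUUGGACAGAUGCAGCCCUUAC-3′

RNA polymerase reads the template 3'→5' and synthesizes mRNA 5'→3' by base-pairing (A→U, T→A, G↔C). The complement of the template is CATTCCCGACGTAGACAGGTTGCGTCCAACTTTGTGACGCGTGCTTGGCGAATGCC; antiparallel, so 5'→3' the coding strand is CCGTAAGCGGTTCGTGCGCAGTGTTTCAACCTGCGTTGGACAGATGCAGCCCTTAC. Replace T with U for the mRNA.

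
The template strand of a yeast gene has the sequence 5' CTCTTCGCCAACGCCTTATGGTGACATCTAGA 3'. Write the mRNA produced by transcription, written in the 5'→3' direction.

The mRNA has the sequence of the coding strand (reverse complement of the template) with T→U. Reverse complement of CTCTTCGCCAACGCCTTATGGTGACATCTAGA is TCTAGATGTCACCATAAGGCGTTGGCGAAGAG; then T→U.

5'-UCUAGAUGUCACCAUAAGGCGUUGGCGAAGAG-3'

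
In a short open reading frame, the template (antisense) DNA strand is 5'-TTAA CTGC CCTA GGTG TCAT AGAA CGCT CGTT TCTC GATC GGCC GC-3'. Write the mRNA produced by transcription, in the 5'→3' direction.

5′-GCGGCCGAUCGAGAAACGAGCGUUCUAUGACACCUAGGGCAGUUAA-3′

The mRNA has the sequence of the coding strand (reverse complement of the template) with T→U. Reverse complement of TTAACTGCCCTAGGTGTCATAGAACGCTCGTTTCTCGATCGGCCGC is GCGGCCGATCGAGAAACGAGCGTTCTATGACACCTAGGGCAGTTAA; then T→U.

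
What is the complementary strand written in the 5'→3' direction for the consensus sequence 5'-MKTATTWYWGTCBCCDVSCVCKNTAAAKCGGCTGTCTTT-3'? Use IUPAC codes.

5'-AAAGACAGCCGMTTTANMGBGSBHGGVGACWRWAATAMK-3'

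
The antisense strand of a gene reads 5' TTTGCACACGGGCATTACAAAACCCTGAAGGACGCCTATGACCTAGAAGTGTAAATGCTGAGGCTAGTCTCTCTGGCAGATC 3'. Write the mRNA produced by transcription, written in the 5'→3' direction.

RNA polymerase reads the template 3'→5' and synthesizes mRNA 5'→3' by base-pairing (A→U, T→A, G↔C). The complement of the template is AAACGTGTGCCCGTAATGTTTTGGGACTTCCTGCGGATACTGGATCTTCACATTTACGACTCCGATCAGAGAGACCGTCTAG; antiparallel, so 5'→3' the coding strand is GATCTGCCAGAGAGACTAGCCTCAGCATTTACACTTCTAGGTCATAGGCGTCCTTCAGGGTTTTGTAATGCCCGTGTGCAAA. Replace T with U for the mRNA.

5'-GAUCUGCCAGAGAGACUAGCCUCAGCAUUUACACUUCUAGGUCAUAGGCGUCCUUCAGGGUUUUGUAAUGCCCGUGUGCAAA-3'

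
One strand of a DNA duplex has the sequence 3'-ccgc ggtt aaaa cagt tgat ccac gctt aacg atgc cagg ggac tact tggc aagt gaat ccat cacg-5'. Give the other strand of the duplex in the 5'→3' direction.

5'-GGCGCCAATTTTGTCAACTAGGTGCGAATTGCTACGGTCCCCTGATGAACCGTTCACTTAGGTAGTGC-3'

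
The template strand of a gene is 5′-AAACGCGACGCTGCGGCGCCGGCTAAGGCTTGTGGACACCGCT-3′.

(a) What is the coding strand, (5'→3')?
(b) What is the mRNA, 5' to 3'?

(a) The coding strand is the reverse complement of the template: complement TTTGCGCTGCGACGCCGCGGCCGATTCCGAACACCTGTGGCGA, then reverse.
(b) mRNA has the coding-strand sequence with T→U.

(a) 5'-AGCGGTGTCCACAAGCCTTAGCCGGCGCCGCAGCGTCGCGTTT-3'
(b) 5'-AGCGGUGUCCACAAGCCUUAGCCGGCGCCGCAGCGUCGCGUUU-3'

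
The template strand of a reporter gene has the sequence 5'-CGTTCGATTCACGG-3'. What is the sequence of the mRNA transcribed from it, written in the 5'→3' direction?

The mRNA has the sequence of the coding strand (reverse complement of the template) with T→U. Reverse complement of CGTTCGATTCACGG is CCGTGAATCGAACG; then T→U.

5'-CCGUGAAUCGAACG-3'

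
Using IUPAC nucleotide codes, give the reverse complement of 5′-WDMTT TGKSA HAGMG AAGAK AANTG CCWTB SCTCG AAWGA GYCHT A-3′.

Standard pairs A↔T, G↔C; ambiguity codes pair Y↔R, M↔K, W↔W, S↔S, B↔V, D↔H, N↔N. Complement (WHKAAACMSTDTCKCTTCTMTTNACGGWAVSGAGCTTWCTCRGDAT), then reverse for 5'→3'.

5'-TADGRCTCWTTCGAGSVAWGGCANTTMTCTTCKCTDTSMCAAAKHW-3'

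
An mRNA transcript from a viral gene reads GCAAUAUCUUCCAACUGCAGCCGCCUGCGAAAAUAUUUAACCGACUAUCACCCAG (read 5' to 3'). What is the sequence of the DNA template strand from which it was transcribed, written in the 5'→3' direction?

5′-CTGGGTGATAGTCGGTTAAATATTTTCGCAGGCGGCTGCAGTTGGAAGATATTGC-3′

Replace U with T to get the coding DNA strand: GCAATATCTTCCAACTGCAGCCGCCTGCGAAAATATTTAACCGACTATCACCCAG. The template strand is its reverse complement (complement CGTTATAGAAGGTTGACGTCGGCGGACGCTTTTATAAATTGGCTGATAGTGGGTC, then reverse).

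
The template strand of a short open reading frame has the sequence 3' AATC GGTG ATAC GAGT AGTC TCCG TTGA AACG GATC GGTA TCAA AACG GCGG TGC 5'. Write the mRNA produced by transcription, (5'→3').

5′-UUAGCCACUAUGCUCAUCAGAGGCAACUUUGCCUAGCCAUAGUUUUGCCGCCACG-3′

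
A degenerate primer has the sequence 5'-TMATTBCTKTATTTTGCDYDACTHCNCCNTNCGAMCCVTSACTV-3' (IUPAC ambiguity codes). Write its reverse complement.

5'-BAGTSABGGKTCGNANGGNGDAGTHRHGCAAAATAMAGVAATKA-3'

Standard pairs A↔T, G↔C; ambiguity codes pair Y↔R, M↔K, S↔S, B↔V, D↔H, N↔N. Complement (AKTAAVGAMATAAAACGHRHTGADGNGGNANGCTKGGBASTGAB), then reverse for 5'→3'.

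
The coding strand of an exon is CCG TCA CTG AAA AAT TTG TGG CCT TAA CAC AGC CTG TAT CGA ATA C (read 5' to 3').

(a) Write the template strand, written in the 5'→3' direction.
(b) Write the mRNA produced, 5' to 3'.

(a) 5′-GTATTCGATACAGGCTGTGTTAAGGCCACAAATTTTTCAGTGACGG-3′
(b) 5'-CCGUCACUGAAAAAUUUGUGGCCUUAACACAGCCUGUAUCGAAUAC-3'

(a) The template strand is the reverse complement of the coding strand: complement GGCAGTGACTTTTTAAACACCGGAATTGTGTCGGACATAGCTTATG, then reverse.
(b) mRNA matches the coding strand with T→U.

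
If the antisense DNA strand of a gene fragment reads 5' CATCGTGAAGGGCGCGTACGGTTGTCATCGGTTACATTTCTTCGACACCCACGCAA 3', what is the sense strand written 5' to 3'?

The coding strand is complementary and antiparallel to the template: take the complement (A↔T, G↔C) and reverse.

5'-TTGCGTGGGTGTCGAAGAAATGTAACCGATGACAACCGTACGCGCCCTTCACGATG-3'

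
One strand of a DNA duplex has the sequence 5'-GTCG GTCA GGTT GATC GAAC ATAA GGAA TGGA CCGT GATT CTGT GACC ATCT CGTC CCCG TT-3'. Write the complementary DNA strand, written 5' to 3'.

5′-AACGGGGACGAGATGGTCACAGAATCACGGTCCATTCCTTATGTTCGATCAACCTGACCGAC-3′

The complement of GTCGGTCAGGTTGATCGAACATAAGGAATGGACCGTGATTCTGTGACCATCTCGTCCCCGTT is CAGCCAGTCCAACTAGCTTGTATTCCTTACCTGGCACTAAGACACTGGTAGAGCAGGGGCAA (A↔T, G↔C). DNA strands are antiparallel, so the complementary strand runs 3'→5'; reversing gives the 5'→3' form.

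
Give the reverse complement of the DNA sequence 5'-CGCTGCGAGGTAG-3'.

Reading the sequence 3'→5' and pairing each base (A↔T, G↔C) gives the reverse complement directly.

5′-CTACCTCGCAGCG-3′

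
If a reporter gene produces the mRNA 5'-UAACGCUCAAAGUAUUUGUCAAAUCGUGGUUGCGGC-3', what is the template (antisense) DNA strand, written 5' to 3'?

5'-GCCGCAACCACGATTTGACAAATACTTTGAGCGTTA-3'

Replace U with T to get the coding DNA strand: TAACGCTCAAAGTATTTGTCAAATCGTGGTTGCGGC. The template strand is its reverse complement (complement ATTGCGAGTTTCATAAACAGTTTAGCACCAACGCCG, then reverse).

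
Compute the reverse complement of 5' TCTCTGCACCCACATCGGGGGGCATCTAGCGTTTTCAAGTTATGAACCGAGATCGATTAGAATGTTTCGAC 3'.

Reading the sequence 3'→5' and pairing each base (A↔T, G↔C) gives the reverse complement directly.

5'-GTCGAAACATTCTAATCGATCTCGGTTCATAACTTGAAAACGCTAGATGCCCCCCGATGTGGGTGCAGAGA-3'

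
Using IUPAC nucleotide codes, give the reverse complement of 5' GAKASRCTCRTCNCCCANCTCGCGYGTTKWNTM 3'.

Standard pairs A↔T, G↔C; ambiguity codes pair R↔Y, M↔K, W↔W, S↔S, N↔N. Complement (CTMTSYGAGYAGNGGGTNGAGCGCRCAAMWNAK), then reverse for 5'→3'.

5'-KANWMAACRCGCGAGNTGGGNGAYGAGYSTMTC-3'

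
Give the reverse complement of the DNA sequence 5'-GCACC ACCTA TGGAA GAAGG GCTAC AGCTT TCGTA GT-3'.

5'-ACTACGAAAGCTGTAGCCCTTCTTCCATAGGTGGTGC-3'

Complement each base (A↔T, G↔C): CGTGGTGGATACCTTCTTCCCGATGTCGAAAGCATCA. Then reverse.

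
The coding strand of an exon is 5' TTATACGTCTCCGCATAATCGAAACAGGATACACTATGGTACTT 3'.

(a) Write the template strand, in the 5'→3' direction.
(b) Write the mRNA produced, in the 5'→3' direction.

(a) 5′-AAGTACCATAGTGTATCCTGTTTCGATTATGCGGAGACGTATAA-3′
(b) 5'-UUAUACGUCUCCGCAUAAUCGAAACAGGAUACACUAUGGUACUU-3'

(a) The template strand is the reverse complement of the coding strand: complement AATATGCAGAGGCGTATTAGCTTTGTCCTATGTGATACCATGAA, then reverse.
(b) mRNA matches the coding strand with T→U.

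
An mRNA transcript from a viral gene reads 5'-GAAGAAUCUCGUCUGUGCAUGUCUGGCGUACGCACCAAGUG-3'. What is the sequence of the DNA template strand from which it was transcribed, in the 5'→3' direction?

5′-CACTTGGTGCGTACGCCAGACATGCACAGACGAGATTCTTC-3′

Replace U with T to get the coding DNA strand: GAAGAATCTCGTCTGTGCATGTCTGGCGTACGCACCAAGTG. The template strand is its reverse complement (complement CTTCTTAGAGCAGACACGTACAGACCGCATGCGTGGTTCAC, then reverse).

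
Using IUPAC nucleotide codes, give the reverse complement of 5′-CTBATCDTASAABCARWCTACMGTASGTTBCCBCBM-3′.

5′-KVGVGGVAACSTACKGTAGWYTGVTTSTAHGATVAG-3′

Standard pairs A↔T, G↔C; ambiguity codes pair R↔Y, M↔K, W↔W, S↔S, B↔V, D↔H. Complement (GAVTAGHATSTTVGTYWGATGKCATSCAAVGGVGVK), then reverse for 5'→3'.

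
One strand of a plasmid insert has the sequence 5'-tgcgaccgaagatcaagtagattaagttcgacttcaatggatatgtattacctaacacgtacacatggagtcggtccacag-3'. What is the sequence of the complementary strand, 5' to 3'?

5'-CTGTGGACCGACTCCATGTGTACGTGTTAGGTAATACATATCCATTGAAGTCGAACTTAATCTACTTGATCTTCGGTCGCA-3'

Pairing A↔T and G↔C gives ACGCTGGCTTCTAGTTCATCTAATTCAAGCTGAAGTTACCTATACATAATGGATTGTGCATGTGTACCTCAGCCAGGTGTC, running 3'→5'. Reverse for the 5'→3' convention.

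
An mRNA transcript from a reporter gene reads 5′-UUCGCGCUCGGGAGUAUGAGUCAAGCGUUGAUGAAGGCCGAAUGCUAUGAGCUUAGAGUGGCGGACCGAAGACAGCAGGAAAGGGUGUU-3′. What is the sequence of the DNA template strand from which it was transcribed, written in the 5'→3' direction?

5'-AACACCCTTTCCTGCTGTCTTCGGTCCGCCACTCTAAGCTCATAGCATTCGGCCTTCATCAACGCTTGACTCATACTCCCGAGCGCGAA-3'

Replace U with T to get the coding DNA strand: TTCGCGCTCGGGAGTATGAGTCAAGCGTTGATGAAGGCCGAATGCTATGAGCTTAGAGTGGCGGACCGAAGACAGCAGGAAAGGGTGTT. The template strand is its reverse complement (complement AAGCGCGAGCCCTCATACTCAGTTCGCAACTACTTCCGGCTTACGATACTCGAATCTCACCGCCTGGCTTCTGTCGTCCTTTCCCACAA, then reverse).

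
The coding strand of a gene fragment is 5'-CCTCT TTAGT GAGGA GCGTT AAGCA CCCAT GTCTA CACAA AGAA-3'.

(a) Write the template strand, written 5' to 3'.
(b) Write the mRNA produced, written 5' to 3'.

(a) 5'-TTCTTTGTGTAGACATGGGTGCTTAACGCTCCTCACTAAAGAGG-3'
(b) 5'-CCUCUUUAGUGAGGAGCGUUAAGCACCCAUGUCUACACAAAGAA-3'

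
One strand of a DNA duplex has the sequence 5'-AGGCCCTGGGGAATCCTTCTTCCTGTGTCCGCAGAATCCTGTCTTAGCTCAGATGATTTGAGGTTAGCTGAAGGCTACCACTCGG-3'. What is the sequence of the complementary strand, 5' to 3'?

5'-CCGAGTGGTAGCCTTCAGCTAACCTCAAATCATCTGAGCTAAGACAGGATTCTGCGGACACAGGAAGAAGGATTCCCCAGGGCCT-3'

The complement of AGGCCCTGGGGAATCCTTCTTCCTGTGTCCGCAGAATCCTGTCTTAGCTCAGATGATTTGAGGTTAGCTGAAGGCTACCACTCGG is TCCGGGACCCCTTAGGAAGAAGGACACAGGCGTCTTAGGACAGAATCGAGTCTACTAAACTCCAATCGACTTCCGATGGTGAGCC (A↔T, G↔C). DNA strands are antiparallel, so the complementary strand runs 3'→5'; reversing gives the 5'→3' form.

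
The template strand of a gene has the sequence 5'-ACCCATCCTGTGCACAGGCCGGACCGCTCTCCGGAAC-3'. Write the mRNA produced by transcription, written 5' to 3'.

5'-GUUCCGGAGAGCGGUCCGGCCUGUGCACAGGAUGGGU-3'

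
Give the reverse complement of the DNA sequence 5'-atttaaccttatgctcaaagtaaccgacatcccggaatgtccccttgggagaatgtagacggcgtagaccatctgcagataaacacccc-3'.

Reading the sequence 3'→5' and pairing each base (A↔T, G↔C) gives the reverse complement directly.

5'-GGGGTGTTTATCTGCAGATGGTCTACGCCGTCTACATTCTCCCAAGGGGACATTCCGGGATGTCGGTTACTTTGAGCATAAGGTTAAAT-3'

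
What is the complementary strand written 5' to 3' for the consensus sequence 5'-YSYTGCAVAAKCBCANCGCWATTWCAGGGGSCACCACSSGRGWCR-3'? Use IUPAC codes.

Standard pairs A↔T, G↔C; ambiguity codes pair R↔Y, K↔M, W↔W, S↔S, B↔V, N↔N. Complement (RSRACGTBTTMGVGTNGCGWTAAWGTCCCCSGTGGTGSSCYCWGY), then reverse for 5'→3'.

5'-YGWCYCSSGTGGTGSCCCCTGWAATWGCGNTGVGMTTBTGCARSR-3'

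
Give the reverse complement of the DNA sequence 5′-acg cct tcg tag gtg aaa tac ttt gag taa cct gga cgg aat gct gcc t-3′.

Reading the sequence 3'→5' and pairing each base (A↔T, G↔C) gives the reverse complement directly.

5'-AGGCAGCATTCCGTCCAGGTTACTCAAAGTATTTCACCTACGAAGGCGT-3'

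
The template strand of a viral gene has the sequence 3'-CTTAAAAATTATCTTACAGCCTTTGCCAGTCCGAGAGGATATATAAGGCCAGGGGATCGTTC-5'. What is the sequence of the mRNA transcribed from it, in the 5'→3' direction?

5'-GAAUUUUUAAUAGAAUGUCGGAAACGGUCAGGCUCUCCUAUAUAUUCCGGUCCCCUAGCAAG-3'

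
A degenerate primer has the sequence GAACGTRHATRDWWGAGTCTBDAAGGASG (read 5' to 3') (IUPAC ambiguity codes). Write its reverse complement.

5'-CSTCCTTHVAGACTCWWHYATDYACGTTC-3'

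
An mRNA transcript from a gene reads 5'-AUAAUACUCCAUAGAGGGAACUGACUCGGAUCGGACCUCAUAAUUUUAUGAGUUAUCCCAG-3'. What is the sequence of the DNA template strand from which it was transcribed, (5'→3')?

Replace U with T to get the coding DNA strand: ATAATACTCCATAGAGGGAACTGACTCGGATCGGACCTCATAATTTTATGAGTTATCCCAG. The template strand is its reverse complement (complement TATTATGAGGTATCTCCCTTGACTGAGCCTAGCCTGGAGTATTAAAATACTCAATAGGGTC, then reverse).

5'-CTGGGATAACTCATAAAATTATGAGGTCCGATCCGAGTCAGTTCCCTCTATGGAGTATTAT-3'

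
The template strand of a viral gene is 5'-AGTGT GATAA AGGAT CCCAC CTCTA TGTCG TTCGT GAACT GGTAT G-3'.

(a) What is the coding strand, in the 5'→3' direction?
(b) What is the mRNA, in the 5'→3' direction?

(a) The coding strand is the reverse complement of the template: complement TCACACTATTTCCTAGGGTGGAGATACAGCAAGCACTTGACCATAC, then reverse.
(b) mRNA has the coding-strand sequence with T→U.

(a) 5'-CATACCAGTTCACGAACGACATAGAGGTGGGATCCTTTATCACACT-3'
(b) 5'-CAUACCAGUUCACGAACGACAUAGAGGUGGGAUCCUUUAUCACACU-3'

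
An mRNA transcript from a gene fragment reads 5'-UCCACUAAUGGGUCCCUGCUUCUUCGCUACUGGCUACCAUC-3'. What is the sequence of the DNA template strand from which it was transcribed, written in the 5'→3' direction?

Replace U with T to get the coding DNA strand: TCCACTAATGGGTCCCTGCTTCTTCGCTACTGGCTACCATC. The template strand is its reverse complement (complement AGGTGATTACCCAGGGACGAAGAAGCGATGACCGATGGTAG, then reverse).

5'-GATGGTAGCCAGTAGCGAAGAAGCAGGGACCCATTAGTGGA-3'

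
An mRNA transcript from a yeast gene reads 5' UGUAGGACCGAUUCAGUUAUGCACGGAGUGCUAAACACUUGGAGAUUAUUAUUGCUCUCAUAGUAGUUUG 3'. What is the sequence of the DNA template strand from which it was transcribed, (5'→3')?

Replace U with T to get the coding DNA strand: TGTAGGACCGATTCAGTTATGCACGGAGTGCTAAACACTTGGAGATTATTATTGCTCTCATAGTAGTTTG. The template strand is its reverse complement (complement ACATCCTGGCTAAGTCAATACGTGCCTCACGATTTGTGAACCTCTAATAATAACGAGAGTATCATCAAAC, then reverse).

5'-CAAACTACTATGAGAGCAATAATAATCTCCAAGTGTTTAGCACTCCGTGCATAACTGAATCGGTCCTACA-3'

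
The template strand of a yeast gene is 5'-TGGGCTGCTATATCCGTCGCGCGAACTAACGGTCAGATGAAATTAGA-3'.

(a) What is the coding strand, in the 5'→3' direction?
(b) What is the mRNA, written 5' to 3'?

(a) The coding strand is the reverse complement of the template: complement ACCCGACGATATAGGCAGCGCGCTTGATTGCCAGTCTACTTTAATCT, then reverse.
(b) mRNA has the coding-strand sequence with T→U.

(a) 5'-TCTAATTTCATCTGACCGTTAGTTCGCGCGACGGATATAGCAGCCCA-3'
(b) 5'-UCUAAUUUCAUCUGACCGUUAGUUCGCGCGACGGAUAUAGCAGCCCA-3'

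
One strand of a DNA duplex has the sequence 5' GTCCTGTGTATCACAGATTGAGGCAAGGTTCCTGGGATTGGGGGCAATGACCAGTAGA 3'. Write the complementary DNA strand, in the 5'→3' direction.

5′-TCTACTGGTCATTGCCCCCAATCCCAGGAACCTTGCCTCAATCTGTGATACACAGGAC-3′

The complement of GTCCTGTGTATCACAGATTGAGGCAAGGTTCCTGGGATTGGGGGCAATGACCAGTAGA is CAGGACACATAGTGTCTAACTCCGTTCCAAGGACCCTAACCCCCGTTACTGGTCATCT (A↔T, G↔C). DNA strands are antiparallel, so the complementary strand runs 3'→5'; reversing gives the 5'→3' form.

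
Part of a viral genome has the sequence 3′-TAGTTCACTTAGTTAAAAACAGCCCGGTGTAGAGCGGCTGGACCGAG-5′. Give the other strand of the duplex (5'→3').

5'-ATCAAGTGAATCAATTTTTGTCGGGCCACATCTCGCCGACCTGGCTC-3'

The strand is given 3'→5', so its complement runs 5'→3' in the same left-to-right order: pair each base A↔T, G↔C.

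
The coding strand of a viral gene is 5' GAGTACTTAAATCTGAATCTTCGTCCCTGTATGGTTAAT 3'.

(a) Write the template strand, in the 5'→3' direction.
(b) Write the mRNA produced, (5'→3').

(a) The template strand is the reverse complement of the coding strand: complement CTCATGAATTTAGACTTAGAAGCAGGGACATACCAATTA, then reverse.
(b) mRNA matches the coding strand with T→U.

(a) 5'-ATTAACCATACAGGGACGAAGATTCAGATTTAAGTACTC-3'
(b) 5'-GAGUACUUAAAUCUGAAUCUUCGUCCCUGUAUGGUUAAU-3'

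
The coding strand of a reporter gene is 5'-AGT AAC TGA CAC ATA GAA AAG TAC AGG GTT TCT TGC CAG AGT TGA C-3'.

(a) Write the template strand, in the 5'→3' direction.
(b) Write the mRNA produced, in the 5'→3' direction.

(a) 5'-GTCAACTCTGGCAAGAAACCCTGTACTTTTCTATGTGTCAGTTACT-3'
(b) 5′-AGUAACUGACACAUAGAAAAGUACAGGGUUUCUUGCCAGAGUUGAC-3′

(a) The template strand is the reverse complement of the coding strand: complement TCATTGACTGTGTATCTTTTCATGTCCCAAAGAACGGTCTCAACTG, then reverse.
(b) mRNA matches the coding strand with T→U.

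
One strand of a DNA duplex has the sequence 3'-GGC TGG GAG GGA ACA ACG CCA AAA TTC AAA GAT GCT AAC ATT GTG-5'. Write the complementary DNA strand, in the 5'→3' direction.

The strand is given 3'→5', so its complement runs 5'→3' in the same left-to-right order: pair each base A↔T, G↔C.

5′-CCGACCCTCCCTTGTTGCGGTTTTAAGTTTCTACGATTGTAACAC-3′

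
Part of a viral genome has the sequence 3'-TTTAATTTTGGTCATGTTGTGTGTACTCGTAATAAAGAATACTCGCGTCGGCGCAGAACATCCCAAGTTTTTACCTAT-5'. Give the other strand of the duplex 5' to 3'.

5'-AAATTAAAACCAGTACAACACACATGAGCATTATTTCTTATGAGCGCAGCCGCGTCTTGTAGGGTTCAAAAATGGATA-3'

The strand is given 3'→5', so its complement runs 5'→3' in the same left-to-right order: pair each base A↔T, G↔C.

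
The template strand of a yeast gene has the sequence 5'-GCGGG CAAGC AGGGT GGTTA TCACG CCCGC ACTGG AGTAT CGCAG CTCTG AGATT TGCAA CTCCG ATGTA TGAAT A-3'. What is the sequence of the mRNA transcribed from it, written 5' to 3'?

RNA polymerase reads the template 3'→5' and synthesizes mRNA 5'→3' by base-pairing (A→U, T→A, G↔C). The complement of the template is CGCCCGTTCGTCCCACCAATAGTGCGGGCGTGACCTCATAGCGTCGAGACTCTAAACGTTGAGGCTACATACTTAT; antiparallel, so 5'→3' the coding strand is TATTCATACATCGGAGTTGCAAATCTCAGAGCTGCGATACTCCAGTGCGGGCGTGATAACCACCCTGCTTGCCCGC. Replace T with U for the mRNA.

5'-UAUUCAUACAUCGGAGUUGCAAAUCUCAGAGCUGCGAUACUCCAGUGCGGGCGUGAUAACCACCCUGCUUGCCCGC-3'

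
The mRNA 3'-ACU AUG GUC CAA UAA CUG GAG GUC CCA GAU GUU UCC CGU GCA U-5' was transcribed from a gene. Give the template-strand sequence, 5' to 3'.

5'-TGATACCAGGTTATTGACCTCCAGGGTCTACAAAGGGCACGTA-3'

Written 5'→3' the mRNA is UACGUGCCCUUUGUAGACCCUGGAGGUCAAUAACCUGGUAUCA, so the coding DNA strand is TACGTGCCCTTTGTAGACCCTGGAGGTCAATAACCTGGTATCA. The template is its reverse complement.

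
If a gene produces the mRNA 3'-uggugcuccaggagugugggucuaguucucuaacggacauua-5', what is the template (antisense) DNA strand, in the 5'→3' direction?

Written 5'→3' the mRNA is AUUACAGGCAAUCUCUUGAUCUGGGUGUGAGGACCUCGUGGU, so the coding DNA strand is ATTACAGGCAATCTCTTGATCTGGGTGTGAGGACCTCGTGGT. The template is its reverse complement.

5′-ACCACGAGGTCCTCACACCCAGATCAAGAGATTGCCTGTAAT-3′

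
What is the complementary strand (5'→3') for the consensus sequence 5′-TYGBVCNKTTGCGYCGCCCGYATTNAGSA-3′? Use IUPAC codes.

5′-TSCTNAATRCGGGCGRCGCAAMNGBVCRA-3′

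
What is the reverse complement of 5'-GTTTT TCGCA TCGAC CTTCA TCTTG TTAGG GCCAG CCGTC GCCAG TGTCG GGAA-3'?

Reading the sequence 3'→5' and pairing each base (A↔T, G↔C) gives the reverse complement directly.

5'-TTCCCGACACTGGCGACGGCTGGCCCTAACAAGATGAAGGTCGATGCGAAAAAC-3'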